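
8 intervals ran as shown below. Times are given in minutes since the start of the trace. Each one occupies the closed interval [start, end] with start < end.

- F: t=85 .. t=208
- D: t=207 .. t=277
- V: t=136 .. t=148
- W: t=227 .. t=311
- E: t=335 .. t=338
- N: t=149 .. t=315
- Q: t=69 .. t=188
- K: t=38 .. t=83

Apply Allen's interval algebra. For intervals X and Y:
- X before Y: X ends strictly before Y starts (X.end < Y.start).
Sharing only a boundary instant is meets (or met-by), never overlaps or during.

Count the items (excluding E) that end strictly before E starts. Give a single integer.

Target E = [t=335, t=338].
D [t=207, t=277] → before → counts.
F [t=85, t=208] → before → counts.
K [t=38, t=83] → before → counts.
N [t=149, t=315] → before → counts.
Q [t=69, t=188] → before → counts.
V [t=136, t=148] → before → counts.
W [t=227, t=311] → before → counts.
Total: 7.

7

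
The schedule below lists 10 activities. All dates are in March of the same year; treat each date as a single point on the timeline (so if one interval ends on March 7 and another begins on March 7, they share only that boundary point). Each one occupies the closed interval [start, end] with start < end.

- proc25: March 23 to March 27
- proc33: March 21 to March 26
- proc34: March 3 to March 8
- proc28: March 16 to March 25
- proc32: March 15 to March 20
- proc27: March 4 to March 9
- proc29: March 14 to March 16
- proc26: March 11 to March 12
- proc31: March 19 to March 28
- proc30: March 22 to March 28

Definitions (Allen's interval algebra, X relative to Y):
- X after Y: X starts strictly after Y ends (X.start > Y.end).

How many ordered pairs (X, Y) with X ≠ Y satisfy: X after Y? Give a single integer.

Checking all 90 ordered pairs for relation 'after'; matching pairs in alphabetical order:
(proc25, proc26): proc25 after proc26 ✓
(proc25, proc27): proc25 after proc27 ✓
(proc25, proc29): proc25 after proc29 ✓
(proc25, proc32): proc25 after proc32 ✓
(proc25, proc34): proc25 after proc34 ✓
(proc26, proc27): proc26 after proc27 ✓
(proc26, proc34): proc26 after proc34 ✓
(proc28, proc26): proc28 after proc26 ✓
(proc28, proc27): proc28 after proc27 ✓
(proc28, proc34): proc28 after proc34 ✓
(proc29, proc26): proc29 after proc26 ✓
(proc29, proc27): proc29 after proc27 ✓
(proc29, proc34): proc29 after proc34 ✓
(proc30, proc26): proc30 after proc26 ✓
(proc30, proc27): proc30 after proc27 ✓
(proc30, proc29): proc30 after proc29 ✓
(proc30, proc32): proc30 after proc32 ✓
(proc30, proc34): proc30 after proc34 ✓
(proc31, proc26): proc31 after proc26 ✓
(proc31, proc27): proc31 after proc27 ✓
(proc31, proc29): proc31 after proc29 ✓
(proc31, proc34): proc31 after proc34 ✓
(proc32, proc26): proc32 after proc26 ✓
(proc32, proc27): proc32 after proc27 ✓
... plus 6 further pairs not listed.
Count: 30.

30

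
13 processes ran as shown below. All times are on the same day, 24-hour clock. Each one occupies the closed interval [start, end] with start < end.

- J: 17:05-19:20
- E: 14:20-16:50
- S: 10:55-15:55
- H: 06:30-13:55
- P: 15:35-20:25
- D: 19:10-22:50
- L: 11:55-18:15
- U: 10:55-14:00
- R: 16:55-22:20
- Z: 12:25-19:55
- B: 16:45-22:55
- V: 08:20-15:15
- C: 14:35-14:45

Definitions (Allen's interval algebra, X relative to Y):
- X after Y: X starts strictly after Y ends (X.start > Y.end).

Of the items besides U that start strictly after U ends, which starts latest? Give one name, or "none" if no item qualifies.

D

Target U = [10:55, 14:00].
B [16:45, 22:55] → after → candidate.
C [14:35, 14:45] → after → candidate.
D [19:10, 22:50] → after → candidate.
E [14:20, 16:50] → after → candidate.
H [06:30, 13:55] → overlaps → excluded.
J [17:05, 19:20] → after → candidate.
L [11:55, 18:15] → overlapped-by → excluded.
P [15:35, 20:25] → after → candidate.
R [16:55, 22:20] → after → candidate.
S [10:55, 15:55] → started-by → excluded.
V [08:20, 15:15] → contains → excluded.
Z [12:25, 19:55] → overlapped-by → excluded.
Among candidates, latest start is 19:10 → D.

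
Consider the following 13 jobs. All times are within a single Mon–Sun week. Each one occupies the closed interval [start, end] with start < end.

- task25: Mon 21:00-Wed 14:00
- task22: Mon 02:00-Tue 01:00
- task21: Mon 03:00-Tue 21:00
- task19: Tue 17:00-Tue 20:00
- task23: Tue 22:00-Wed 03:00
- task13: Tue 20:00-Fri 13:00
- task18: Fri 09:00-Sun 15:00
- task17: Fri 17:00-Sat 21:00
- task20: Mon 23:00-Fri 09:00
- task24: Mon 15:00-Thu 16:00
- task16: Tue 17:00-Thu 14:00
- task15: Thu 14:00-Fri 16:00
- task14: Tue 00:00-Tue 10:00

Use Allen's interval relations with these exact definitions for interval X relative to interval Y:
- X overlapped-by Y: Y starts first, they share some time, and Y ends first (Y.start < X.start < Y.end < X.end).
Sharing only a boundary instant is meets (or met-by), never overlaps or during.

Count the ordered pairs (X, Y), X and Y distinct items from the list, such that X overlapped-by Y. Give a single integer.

Checking all 156 ordered pairs for relation 'overlapped-by'; matching pairs in alphabetical order:
(task13, task16): task13 overlapped-by task16 ✓
(task13, task20): task13 overlapped-by task20 ✓
(task13, task21): task13 overlapped-by task21 ✓
(task13, task24): task13 overlapped-by task24 ✓
(task13, task25): task13 overlapped-by task25 ✓
(task14, task22): task14 overlapped-by task22 ✓
(task15, task13): task15 overlapped-by task13 ✓
(task15, task20): task15 overlapped-by task20 ✓
(task15, task24): task15 overlapped-by task24 ✓
(task16, task21): task16 overlapped-by task21 ✓
(task16, task25): task16 overlapped-by task25 ✓
(task18, task13): task18 overlapped-by task13 ✓
(task18, task15): task18 overlapped-by task15 ✓
(task20, task21): task20 overlapped-by task21 ✓
(task20, task22): task20 overlapped-by task22 ✓
(task20, task24): task20 overlapped-by task24 ✓
(task20, task25): task20 overlapped-by task25 ✓
(task21, task22): task21 overlapped-by task22 ✓
(task24, task21): task24 overlapped-by task21 ✓
(task24, task22): task24 overlapped-by task22 ✓
(task25, task21): task25 overlapped-by task21 ✓
(task25, task22): task25 overlapped-by task22 ✓
Count: 22.

22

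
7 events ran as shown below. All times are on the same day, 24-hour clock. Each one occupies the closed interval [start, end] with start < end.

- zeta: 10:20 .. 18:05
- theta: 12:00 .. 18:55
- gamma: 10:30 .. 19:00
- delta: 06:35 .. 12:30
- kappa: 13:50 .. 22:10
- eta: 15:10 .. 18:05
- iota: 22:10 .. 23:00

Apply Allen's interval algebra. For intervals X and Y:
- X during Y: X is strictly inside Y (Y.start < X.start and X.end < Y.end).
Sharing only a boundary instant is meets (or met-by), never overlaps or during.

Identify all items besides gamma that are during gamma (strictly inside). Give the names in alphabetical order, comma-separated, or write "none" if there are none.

Target gamma = [10:30, 19:00].
delta [06:35, 12:30] → overlaps → no.
eta [15:10, 18:05] → during → yes.
iota [22:10, 23:00] → after → no.
kappa [13:50, 22:10] → overlapped-by → no.
theta [12:00, 18:55] → during → yes.
zeta [10:20, 18:05] → overlaps → no.
Result: eta, theta.

eta, theta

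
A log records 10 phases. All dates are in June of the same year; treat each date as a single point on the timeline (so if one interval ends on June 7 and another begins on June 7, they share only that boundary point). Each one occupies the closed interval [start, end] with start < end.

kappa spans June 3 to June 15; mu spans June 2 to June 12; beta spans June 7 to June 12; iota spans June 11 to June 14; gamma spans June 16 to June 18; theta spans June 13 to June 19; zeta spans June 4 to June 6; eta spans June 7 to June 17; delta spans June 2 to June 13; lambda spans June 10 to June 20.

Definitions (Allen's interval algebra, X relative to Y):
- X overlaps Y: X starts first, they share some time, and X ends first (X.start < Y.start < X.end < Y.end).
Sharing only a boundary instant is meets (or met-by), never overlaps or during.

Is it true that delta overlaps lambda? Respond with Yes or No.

delta = [June 2, June 13], lambda = [June 10, June 20].
Actual relation of delta to lambda: overlaps.
Asked whether 'overlaps' holds → Yes.

Yes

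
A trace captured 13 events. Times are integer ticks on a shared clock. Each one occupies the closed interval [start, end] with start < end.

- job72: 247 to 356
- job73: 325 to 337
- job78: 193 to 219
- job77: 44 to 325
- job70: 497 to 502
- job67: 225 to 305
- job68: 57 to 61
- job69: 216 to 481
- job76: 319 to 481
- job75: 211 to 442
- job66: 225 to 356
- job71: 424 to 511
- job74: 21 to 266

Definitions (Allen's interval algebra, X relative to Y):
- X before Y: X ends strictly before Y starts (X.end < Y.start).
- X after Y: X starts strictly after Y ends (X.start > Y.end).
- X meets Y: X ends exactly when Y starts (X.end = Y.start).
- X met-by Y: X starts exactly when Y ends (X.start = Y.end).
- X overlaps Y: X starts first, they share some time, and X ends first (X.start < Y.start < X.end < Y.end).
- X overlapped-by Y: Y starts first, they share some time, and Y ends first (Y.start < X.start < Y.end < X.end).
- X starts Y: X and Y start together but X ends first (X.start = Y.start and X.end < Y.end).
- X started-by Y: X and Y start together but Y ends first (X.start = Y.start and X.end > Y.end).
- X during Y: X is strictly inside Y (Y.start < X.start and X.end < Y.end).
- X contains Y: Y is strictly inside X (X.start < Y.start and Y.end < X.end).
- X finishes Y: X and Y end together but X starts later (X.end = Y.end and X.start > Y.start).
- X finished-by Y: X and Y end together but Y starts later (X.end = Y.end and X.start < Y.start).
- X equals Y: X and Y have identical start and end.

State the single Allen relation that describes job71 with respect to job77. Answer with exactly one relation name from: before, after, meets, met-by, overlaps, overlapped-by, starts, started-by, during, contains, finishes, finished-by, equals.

after

job71 = [424, 511]; job77 = [44, 325].
Compare endpoints: job71.start > job77.start, job71.start > job77.end, job71.end > job77.start, job71.end > job77.end.
That pattern is 'after'.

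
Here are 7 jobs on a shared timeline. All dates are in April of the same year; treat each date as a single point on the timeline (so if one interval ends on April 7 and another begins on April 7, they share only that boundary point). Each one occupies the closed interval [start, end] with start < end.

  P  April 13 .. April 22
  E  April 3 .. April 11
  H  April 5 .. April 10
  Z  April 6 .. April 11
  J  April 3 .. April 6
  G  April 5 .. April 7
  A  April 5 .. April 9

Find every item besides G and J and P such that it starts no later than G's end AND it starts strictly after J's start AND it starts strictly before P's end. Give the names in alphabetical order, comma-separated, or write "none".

Conditions: its start is no later than G's end (X.start <= April 7) AND its start is strictly after J's start (X.start > April 3) AND its start is strictly before P's end (X.start < April 22).
A: start April 5 <= April 7? ✓; start April 5 > April 3? ✓; start April 5 < April 22? ✓ → yes.
E: start April 3 <= April 7? ✓; start April 3 > April 3? ✗; start April 3 < April 22? ✓ → no.
H: start April 5 <= April 7? ✓; start April 5 > April 3? ✓; start April 5 < April 22? ✓ → yes.
Z: start April 6 <= April 7? ✓; start April 6 > April 3? ✓; start April 6 < April 22? ✓ → yes.
Result: A, H, Z.

A, H, Z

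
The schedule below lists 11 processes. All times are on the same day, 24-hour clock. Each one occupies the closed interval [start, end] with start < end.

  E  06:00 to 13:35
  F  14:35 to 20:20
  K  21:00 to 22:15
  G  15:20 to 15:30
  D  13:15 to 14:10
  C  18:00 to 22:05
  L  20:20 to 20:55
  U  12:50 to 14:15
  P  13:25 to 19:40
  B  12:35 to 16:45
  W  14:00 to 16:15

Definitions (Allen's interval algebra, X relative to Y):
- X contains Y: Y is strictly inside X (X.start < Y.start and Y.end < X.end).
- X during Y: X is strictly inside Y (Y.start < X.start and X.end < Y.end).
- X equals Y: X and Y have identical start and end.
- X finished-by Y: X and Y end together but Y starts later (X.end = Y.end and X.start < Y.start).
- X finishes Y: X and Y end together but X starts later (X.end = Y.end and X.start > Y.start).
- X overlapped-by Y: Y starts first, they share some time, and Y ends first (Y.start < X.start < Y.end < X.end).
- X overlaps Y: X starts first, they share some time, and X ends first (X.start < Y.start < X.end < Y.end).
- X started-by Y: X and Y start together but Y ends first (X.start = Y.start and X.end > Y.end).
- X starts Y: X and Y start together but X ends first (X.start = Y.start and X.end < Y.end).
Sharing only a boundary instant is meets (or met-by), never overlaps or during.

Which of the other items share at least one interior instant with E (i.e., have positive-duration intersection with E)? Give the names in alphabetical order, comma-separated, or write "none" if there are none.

B, D, P, U

Target E = [06:00, 13:35].
B [12:35, 16:45] → overlapped-by → yes.
C [18:00, 22:05] → after → no.
D [13:15, 14:10] → overlapped-by → yes.
F [14:35, 20:20] → after → no.
G [15:20, 15:30] → after → no.
K [21:00, 22:15] → after → no.
L [20:20, 20:55] → after → no.
P [13:25, 19:40] → overlapped-by → yes.
U [12:50, 14:15] → overlapped-by → yes.
W [14:00, 16:15] → after → no.
Result: B, D, P, U.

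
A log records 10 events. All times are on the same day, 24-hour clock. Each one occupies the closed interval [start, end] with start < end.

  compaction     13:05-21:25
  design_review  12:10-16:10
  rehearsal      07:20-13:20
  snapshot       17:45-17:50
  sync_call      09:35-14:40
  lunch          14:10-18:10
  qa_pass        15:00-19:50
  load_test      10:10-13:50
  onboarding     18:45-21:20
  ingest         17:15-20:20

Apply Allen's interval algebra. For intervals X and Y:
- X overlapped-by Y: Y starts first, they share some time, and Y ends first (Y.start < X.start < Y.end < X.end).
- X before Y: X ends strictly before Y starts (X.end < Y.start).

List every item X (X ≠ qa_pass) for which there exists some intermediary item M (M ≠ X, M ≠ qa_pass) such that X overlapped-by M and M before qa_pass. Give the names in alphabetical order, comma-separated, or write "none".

compaction, design_review, load_test, lunch, sync_call

Target qa_pass = [15:00, 19:50].
Intermediaries M with M before qa_pass: load_test, rehearsal, sync_call.
Via load_test — items with X overlapped-by load_test: compaction, design_review.
Via rehearsal — items with X overlapped-by rehearsal: compaction, design_review, load_test, sync_call.
Via sync_call — items with X overlapped-by sync_call: compaction, design_review, lunch.
Union: compaction, design_review, load_test, lunch, sync_call.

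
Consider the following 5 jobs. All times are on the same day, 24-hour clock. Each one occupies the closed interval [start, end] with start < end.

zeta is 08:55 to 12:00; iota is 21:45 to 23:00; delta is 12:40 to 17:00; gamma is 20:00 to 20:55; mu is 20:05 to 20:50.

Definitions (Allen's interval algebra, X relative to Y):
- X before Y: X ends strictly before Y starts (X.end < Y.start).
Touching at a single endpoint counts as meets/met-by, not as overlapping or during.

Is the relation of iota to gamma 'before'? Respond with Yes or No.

iota = [21:45, 23:00], gamma = [20:00, 20:55].
Actual relation of iota to gamma: after.
Asked whether 'before' holds → No.

No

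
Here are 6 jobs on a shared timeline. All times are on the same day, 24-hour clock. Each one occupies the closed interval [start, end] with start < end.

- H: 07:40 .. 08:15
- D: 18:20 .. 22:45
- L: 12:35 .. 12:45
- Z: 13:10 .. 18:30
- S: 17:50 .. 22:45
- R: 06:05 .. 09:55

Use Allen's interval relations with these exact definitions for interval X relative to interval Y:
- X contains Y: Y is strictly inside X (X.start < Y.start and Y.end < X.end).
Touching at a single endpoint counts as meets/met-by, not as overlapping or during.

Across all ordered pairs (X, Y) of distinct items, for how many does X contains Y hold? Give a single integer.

1

Checking all 30 ordered pairs for relation 'contains'; matching pairs in alphabetical order:
(R, H): R contains H ✓
Count: 1.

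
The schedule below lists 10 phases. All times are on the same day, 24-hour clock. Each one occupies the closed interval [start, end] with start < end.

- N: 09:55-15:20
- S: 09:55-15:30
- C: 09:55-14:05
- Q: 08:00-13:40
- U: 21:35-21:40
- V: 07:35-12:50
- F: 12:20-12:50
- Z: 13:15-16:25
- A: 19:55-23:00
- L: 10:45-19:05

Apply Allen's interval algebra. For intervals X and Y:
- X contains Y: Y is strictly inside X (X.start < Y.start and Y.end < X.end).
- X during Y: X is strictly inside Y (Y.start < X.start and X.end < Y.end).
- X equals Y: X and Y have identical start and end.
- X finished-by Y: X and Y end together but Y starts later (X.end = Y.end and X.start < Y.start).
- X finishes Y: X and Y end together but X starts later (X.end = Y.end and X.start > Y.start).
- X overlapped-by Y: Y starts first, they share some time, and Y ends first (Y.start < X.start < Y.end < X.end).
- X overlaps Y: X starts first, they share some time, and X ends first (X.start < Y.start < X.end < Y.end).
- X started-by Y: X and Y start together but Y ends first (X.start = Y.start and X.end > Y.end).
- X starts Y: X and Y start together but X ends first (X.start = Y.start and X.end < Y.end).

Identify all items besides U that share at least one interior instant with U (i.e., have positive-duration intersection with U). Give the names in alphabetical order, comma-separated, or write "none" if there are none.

Target U = [21:35, 21:40].
A [19:55, 23:00] → contains → yes.
C [09:55, 14:05] → before → no.
F [12:20, 12:50] → before → no.
L [10:45, 19:05] → before → no.
N [09:55, 15:20] → before → no.
Q [08:00, 13:40] → before → no.
S [09:55, 15:30] → before → no.
V [07:35, 12:50] → before → no.
Z [13:15, 16:25] → before → no.
Result: A.

A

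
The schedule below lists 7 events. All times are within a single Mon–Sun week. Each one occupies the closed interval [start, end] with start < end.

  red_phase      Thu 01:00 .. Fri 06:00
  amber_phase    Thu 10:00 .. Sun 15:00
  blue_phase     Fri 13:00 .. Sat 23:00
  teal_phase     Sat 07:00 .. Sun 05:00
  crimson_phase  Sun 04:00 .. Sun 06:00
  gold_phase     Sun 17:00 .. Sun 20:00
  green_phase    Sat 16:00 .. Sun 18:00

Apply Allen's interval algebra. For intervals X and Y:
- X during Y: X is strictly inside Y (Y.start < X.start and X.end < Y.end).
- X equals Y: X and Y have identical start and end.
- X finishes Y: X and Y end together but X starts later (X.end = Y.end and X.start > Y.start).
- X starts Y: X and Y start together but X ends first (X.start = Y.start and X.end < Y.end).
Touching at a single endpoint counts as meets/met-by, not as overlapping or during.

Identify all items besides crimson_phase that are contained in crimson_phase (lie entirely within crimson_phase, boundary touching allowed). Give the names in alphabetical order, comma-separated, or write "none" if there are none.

Target crimson_phase = [Sun 04:00, Sun 06:00].
amber_phase [Thu 10:00, Sun 15:00] → contains → no.
blue_phase [Fri 13:00, Sat 23:00] → before → no.
gold_phase [Sun 17:00, Sun 20:00] → after → no.
green_phase [Sat 16:00, Sun 18:00] → contains → no.
red_phase [Thu 01:00, Fri 06:00] → before → no.
teal_phase [Sat 07:00, Sun 05:00] → overlaps → no.
Result: none.

none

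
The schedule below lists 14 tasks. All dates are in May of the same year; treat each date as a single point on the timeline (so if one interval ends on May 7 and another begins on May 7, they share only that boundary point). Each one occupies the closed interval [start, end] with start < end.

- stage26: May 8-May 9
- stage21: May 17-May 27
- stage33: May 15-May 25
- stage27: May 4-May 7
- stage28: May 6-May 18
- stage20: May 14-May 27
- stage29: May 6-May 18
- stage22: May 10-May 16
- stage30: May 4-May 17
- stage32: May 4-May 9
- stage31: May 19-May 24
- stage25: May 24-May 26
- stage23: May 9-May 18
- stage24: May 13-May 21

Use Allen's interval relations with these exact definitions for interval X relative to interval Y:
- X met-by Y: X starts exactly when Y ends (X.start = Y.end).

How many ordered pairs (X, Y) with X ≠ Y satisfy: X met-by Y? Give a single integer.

Checking all 182 ordered pairs for relation 'met-by'; matching pairs in alphabetical order:
(stage21, stage30): stage21 met-by stage30 ✓
(stage23, stage26): stage23 met-by stage26 ✓
(stage23, stage32): stage23 met-by stage32 ✓
(stage25, stage31): stage25 met-by stage31 ✓
Count: 4.

4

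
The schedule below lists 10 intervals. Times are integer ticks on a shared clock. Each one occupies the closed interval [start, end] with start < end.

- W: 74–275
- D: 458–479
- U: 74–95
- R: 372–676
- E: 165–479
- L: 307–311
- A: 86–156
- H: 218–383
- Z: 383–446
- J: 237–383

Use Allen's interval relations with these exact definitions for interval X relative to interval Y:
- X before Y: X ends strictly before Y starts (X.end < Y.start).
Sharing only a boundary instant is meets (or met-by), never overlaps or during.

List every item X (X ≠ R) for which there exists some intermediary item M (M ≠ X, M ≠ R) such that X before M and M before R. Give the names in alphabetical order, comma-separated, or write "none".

A, U, W

Target R = [372, 676].
Intermediaries M with M before R: A, L, U, W.
Via A — items with X before A: none.
Via L — items with X before L: A, U, W.
Via U — items with X before U: none.
Via W — items with X before W: none.
Union: A, U, W.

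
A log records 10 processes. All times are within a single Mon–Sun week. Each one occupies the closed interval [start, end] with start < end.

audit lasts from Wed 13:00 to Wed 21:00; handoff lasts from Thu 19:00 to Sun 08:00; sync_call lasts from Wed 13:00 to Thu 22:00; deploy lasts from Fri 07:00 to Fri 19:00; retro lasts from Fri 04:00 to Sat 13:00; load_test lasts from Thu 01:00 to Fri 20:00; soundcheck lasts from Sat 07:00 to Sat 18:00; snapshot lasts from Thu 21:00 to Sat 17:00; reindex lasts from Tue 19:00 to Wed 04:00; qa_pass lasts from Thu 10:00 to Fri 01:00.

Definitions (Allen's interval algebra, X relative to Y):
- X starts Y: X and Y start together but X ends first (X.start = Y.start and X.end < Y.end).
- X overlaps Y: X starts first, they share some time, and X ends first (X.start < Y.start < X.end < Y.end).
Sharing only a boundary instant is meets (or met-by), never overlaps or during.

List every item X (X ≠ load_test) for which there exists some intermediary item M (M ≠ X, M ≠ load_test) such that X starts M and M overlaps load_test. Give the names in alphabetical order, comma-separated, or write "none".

Target load_test = [Thu 01:00, Fri 20:00].
Intermediaries M with M overlaps load_test: sync_call.
Via sync_call — items with X starts sync_call: audit.
Union: audit.

audit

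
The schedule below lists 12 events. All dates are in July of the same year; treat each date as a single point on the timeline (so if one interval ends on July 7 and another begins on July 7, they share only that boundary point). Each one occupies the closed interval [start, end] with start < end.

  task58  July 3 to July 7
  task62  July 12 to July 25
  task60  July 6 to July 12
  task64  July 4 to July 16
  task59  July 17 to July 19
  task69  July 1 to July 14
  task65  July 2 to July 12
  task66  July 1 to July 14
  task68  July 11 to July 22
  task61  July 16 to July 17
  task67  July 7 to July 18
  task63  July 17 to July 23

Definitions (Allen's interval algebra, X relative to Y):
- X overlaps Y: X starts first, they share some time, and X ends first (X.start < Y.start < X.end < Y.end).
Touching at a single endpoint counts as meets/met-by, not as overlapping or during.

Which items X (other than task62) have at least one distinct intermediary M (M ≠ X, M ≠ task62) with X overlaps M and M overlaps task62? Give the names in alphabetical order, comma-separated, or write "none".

task58, task60, task64, task65, task66, task67, task69

Target task62 = [July 12, July 25].
Intermediaries M with M overlaps task62: task64, task66, task67, task68, task69.
Via task64 — items with X overlaps task64: task58, task65, task66, task69.
Via task66 — items with X overlaps task66: none.
Via task67 — items with X overlaps task67: task60, task64, task65, task66, task69.
Via task68 — items with X overlaps task68: task60, task64, task65, task66, task67, task69.
Via task69 — items with X overlaps task69: none.
Union: task58, task60, task64, task65, task66, task67, task69.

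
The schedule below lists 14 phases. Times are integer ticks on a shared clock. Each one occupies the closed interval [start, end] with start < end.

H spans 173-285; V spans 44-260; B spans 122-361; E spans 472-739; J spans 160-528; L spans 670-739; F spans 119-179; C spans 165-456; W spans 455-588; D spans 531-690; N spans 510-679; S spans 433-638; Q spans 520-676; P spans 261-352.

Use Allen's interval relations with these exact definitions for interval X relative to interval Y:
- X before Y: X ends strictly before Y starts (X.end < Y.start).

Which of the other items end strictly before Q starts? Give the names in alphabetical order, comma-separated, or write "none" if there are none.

Target Q = [520, 676].
B [122, 361] → before → yes.
C [165, 456] → before → yes.
D [531, 690] → overlapped-by → no.
E [472, 739] → contains → no.
F [119, 179] → before → yes.
H [173, 285] → before → yes.
J [160, 528] → overlaps → no.
L [670, 739] → overlapped-by → no.
N [510, 679] → contains → no.
P [261, 352] → before → yes.
S [433, 638] → overlaps → no.
V [44, 260] → before → yes.
W [455, 588] → overlaps → no.
Result: B, C, F, H, P, V.

B, C, F, H, P, V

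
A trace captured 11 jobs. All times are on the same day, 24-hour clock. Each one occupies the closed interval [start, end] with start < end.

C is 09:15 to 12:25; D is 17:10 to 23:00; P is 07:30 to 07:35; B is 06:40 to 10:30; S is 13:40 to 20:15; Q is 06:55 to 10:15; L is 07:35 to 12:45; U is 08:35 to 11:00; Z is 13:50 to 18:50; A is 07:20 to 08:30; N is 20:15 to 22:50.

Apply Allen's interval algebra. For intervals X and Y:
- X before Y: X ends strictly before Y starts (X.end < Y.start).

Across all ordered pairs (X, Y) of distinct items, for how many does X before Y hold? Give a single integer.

Checking all 110 ordered pairs for relation 'before'; matching pairs in alphabetical order:
(A, C): A before C ✓
(A, D): A before D ✓
(A, N): A before N ✓
(A, S): A before S ✓
(A, U): A before U ✓
(A, Z): A before Z ✓
(B, D): B before D ✓
(B, N): B before N ✓
(B, S): B before S ✓
(B, Z): B before Z ✓
(C, D): C before D ✓
(C, N): C before N ✓
(C, S): C before S ✓
(C, Z): C before Z ✓
(L, D): L before D ✓
(L, N): L before N ✓
(L, S): L before S ✓
(L, Z): L before Z ✓
(P, C): P before C ✓
(P, D): P before D ✓
(P, N): P before N ✓
(P, S): P before S ✓
(P, U): P before U ✓
(P, Z): P before Z ✓
... plus 9 further pairs not listed.
Count: 33.

33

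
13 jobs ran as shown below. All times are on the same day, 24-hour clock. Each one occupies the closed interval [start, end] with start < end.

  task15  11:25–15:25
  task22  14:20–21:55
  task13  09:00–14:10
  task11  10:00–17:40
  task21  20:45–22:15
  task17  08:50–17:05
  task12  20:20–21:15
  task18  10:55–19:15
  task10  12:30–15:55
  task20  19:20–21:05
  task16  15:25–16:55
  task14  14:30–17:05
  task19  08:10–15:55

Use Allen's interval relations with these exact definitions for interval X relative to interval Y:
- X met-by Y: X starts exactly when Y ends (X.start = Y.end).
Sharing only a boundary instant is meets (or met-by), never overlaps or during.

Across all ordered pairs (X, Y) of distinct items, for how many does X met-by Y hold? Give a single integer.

1

Checking all 156 ordered pairs for relation 'met-by'; matching pairs in alphabetical order:
(task16, task15): task16 met-by task15 ✓
Count: 1.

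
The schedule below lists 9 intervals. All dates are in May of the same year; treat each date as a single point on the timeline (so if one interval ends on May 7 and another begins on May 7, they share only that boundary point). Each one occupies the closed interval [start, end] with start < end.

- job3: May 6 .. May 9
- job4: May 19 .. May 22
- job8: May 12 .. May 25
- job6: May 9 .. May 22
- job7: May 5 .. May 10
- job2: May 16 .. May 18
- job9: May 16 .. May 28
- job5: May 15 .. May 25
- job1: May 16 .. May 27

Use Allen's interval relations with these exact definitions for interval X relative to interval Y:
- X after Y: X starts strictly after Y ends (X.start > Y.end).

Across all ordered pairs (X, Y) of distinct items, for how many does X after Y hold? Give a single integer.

Checking all 72 ordered pairs for relation 'after'; matching pairs in alphabetical order:
(job1, job3): job1 after job3 ✓
(job1, job7): job1 after job7 ✓
(job2, job3): job2 after job3 ✓
(job2, job7): job2 after job7 ✓
(job4, job2): job4 after job2 ✓
(job4, job3): job4 after job3 ✓
(job4, job7): job4 after job7 ✓
(job5, job3): job5 after job3 ✓
(job5, job7): job5 after job7 ✓
(job8, job3): job8 after job3 ✓
(job8, job7): job8 after job7 ✓
(job9, job3): job9 after job3 ✓
(job9, job7): job9 after job7 ✓
Count: 13.

13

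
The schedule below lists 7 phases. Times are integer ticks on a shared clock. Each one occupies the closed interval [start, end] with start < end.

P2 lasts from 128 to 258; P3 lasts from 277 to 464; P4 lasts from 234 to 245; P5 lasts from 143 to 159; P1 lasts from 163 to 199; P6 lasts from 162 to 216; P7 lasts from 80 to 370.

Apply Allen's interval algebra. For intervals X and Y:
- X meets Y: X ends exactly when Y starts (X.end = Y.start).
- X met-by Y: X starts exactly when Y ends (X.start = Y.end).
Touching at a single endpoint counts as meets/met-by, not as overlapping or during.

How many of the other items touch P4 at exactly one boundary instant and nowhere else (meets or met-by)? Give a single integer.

0

Target P4 = [234, 245].
P1 [163, 199] → before → no.
P2 [128, 258] → contains → no.
P3 [277, 464] → after → no.
P5 [143, 159] → before → no.
P6 [162, 216] → before → no.
P7 [80, 370] → contains → no.
Total: 0.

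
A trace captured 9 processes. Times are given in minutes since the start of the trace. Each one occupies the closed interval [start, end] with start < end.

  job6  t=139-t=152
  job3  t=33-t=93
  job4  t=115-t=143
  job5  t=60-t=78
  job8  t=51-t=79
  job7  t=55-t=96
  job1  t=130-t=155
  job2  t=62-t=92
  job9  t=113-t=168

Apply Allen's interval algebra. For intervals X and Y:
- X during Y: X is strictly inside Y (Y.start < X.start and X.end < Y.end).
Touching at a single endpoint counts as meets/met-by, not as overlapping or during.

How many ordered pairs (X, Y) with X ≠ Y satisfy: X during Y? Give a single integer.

10

Checking all 72 ordered pairs for relation 'during'; matching pairs in alphabetical order:
(job1, job9): job1 during job9 ✓
(job2, job3): job2 during job3 ✓
(job2, job7): job2 during job7 ✓
(job4, job9): job4 during job9 ✓
(job5, job3): job5 during job3 ✓
(job5, job7): job5 during job7 ✓
(job5, job8): job5 during job8 ✓
(job6, job1): job6 during job1 ✓
(job6, job9): job6 during job9 ✓
(job8, job3): job8 during job3 ✓
Count: 10.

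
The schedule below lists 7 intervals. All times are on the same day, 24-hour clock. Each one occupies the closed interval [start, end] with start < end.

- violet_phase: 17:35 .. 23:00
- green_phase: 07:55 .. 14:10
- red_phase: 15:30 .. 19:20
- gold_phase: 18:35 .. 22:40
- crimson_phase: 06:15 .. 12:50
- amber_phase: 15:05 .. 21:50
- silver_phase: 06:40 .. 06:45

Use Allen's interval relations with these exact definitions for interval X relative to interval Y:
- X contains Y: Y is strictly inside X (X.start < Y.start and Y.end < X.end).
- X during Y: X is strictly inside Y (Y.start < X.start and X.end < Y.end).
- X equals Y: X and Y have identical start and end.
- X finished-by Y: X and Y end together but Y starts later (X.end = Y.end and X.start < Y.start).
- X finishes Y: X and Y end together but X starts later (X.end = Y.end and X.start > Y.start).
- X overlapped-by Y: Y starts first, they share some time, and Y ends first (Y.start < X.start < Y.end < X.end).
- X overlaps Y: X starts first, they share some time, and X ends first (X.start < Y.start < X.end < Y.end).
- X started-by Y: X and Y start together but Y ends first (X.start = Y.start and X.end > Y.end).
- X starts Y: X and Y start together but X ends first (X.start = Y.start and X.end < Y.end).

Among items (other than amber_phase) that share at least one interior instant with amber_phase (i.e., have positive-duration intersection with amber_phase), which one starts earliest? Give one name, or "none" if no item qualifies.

red_phase

Target amber_phase = [15:05, 21:50].
crimson_phase [06:15, 12:50] → before → excluded.
gold_phase [18:35, 22:40] → overlapped-by → candidate.
green_phase [07:55, 14:10] → before → excluded.
red_phase [15:30, 19:20] → during → candidate.
silver_phase [06:40, 06:45] → before → excluded.
violet_phase [17:35, 23:00] → overlapped-by → candidate.
Among candidates, earliest start is 15:30 → red_phase.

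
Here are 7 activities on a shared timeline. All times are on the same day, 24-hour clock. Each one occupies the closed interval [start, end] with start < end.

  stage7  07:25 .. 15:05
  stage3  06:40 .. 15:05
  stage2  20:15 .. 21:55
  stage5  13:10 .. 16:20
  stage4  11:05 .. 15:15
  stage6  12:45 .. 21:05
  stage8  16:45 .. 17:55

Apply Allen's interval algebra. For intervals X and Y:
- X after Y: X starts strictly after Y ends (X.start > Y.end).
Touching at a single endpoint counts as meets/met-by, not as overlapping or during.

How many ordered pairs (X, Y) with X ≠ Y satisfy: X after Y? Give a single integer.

9

Checking all 42 ordered pairs for relation 'after'; matching pairs in alphabetical order:
(stage2, stage3): stage2 after stage3 ✓
(stage2, stage4): stage2 after stage4 ✓
(stage2, stage5): stage2 after stage5 ✓
(stage2, stage7): stage2 after stage7 ✓
(stage2, stage8): stage2 after stage8 ✓
(stage8, stage3): stage8 after stage3 ✓
(stage8, stage4): stage8 after stage4 ✓
(stage8, stage5): stage8 after stage5 ✓
(stage8, stage7): stage8 after stage7 ✓
Count: 9.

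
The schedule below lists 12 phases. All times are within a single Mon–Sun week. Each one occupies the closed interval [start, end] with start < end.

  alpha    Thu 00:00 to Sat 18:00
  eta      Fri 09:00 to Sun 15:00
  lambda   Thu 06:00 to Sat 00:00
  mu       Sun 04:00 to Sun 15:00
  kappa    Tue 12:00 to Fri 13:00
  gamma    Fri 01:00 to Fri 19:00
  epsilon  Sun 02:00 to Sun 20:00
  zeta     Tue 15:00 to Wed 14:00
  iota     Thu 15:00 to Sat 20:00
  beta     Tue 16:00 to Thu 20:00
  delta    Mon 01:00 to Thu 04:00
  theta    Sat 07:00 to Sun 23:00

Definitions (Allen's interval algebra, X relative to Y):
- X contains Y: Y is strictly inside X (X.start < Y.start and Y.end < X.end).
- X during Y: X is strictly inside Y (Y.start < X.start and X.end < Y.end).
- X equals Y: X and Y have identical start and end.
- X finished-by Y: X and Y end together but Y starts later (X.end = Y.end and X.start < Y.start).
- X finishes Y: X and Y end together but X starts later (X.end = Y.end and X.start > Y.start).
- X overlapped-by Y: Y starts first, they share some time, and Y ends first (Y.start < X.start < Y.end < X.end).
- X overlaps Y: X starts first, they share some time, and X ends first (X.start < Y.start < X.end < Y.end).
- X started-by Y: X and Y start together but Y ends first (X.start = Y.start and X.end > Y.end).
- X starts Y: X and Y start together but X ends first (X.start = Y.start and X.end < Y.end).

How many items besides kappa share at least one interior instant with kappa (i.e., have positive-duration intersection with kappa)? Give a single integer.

8

Target kappa = [Tue 12:00, Fri 13:00].
alpha [Thu 00:00, Sat 18:00] → overlapped-by → counts.
beta [Tue 16:00, Thu 20:00] → during → counts.
delta [Mon 01:00, Thu 04:00] → overlaps → counts.
epsilon [Sun 02:00, Sun 20:00] → after → no.
eta [Fri 09:00, Sun 15:00] → overlapped-by → counts.
gamma [Fri 01:00, Fri 19:00] → overlapped-by → counts.
iota [Thu 15:00, Sat 20:00] → overlapped-by → counts.
lambda [Thu 06:00, Sat 00:00] → overlapped-by → counts.
mu [Sun 04:00, Sun 15:00] → after → no.
theta [Sat 07:00, Sun 23:00] → after → no.
zeta [Tue 15:00, Wed 14:00] → during → counts.
Total: 8.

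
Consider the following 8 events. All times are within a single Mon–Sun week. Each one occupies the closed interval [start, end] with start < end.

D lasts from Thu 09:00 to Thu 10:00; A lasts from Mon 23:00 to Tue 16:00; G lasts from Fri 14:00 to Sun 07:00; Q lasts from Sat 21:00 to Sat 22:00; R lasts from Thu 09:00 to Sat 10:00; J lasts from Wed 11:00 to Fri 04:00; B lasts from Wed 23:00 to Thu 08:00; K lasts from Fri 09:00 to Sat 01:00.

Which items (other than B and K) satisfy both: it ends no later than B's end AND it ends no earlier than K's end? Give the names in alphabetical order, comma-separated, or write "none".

Conditions: its end is no later than B's end (X.end <= Thu 08:00) AND its end is no earlier than K's end (X.end >= Sat 01:00).
A: end Tue 16:00 <= Thu 08:00? ✓; end Tue 16:00 >= Sat 01:00? ✗ → no.
D: end Thu 10:00 <= Thu 08:00? ✗; end Thu 10:00 >= Sat 01:00? ✗ → no.
G: end Sun 07:00 <= Thu 08:00? ✗; end Sun 07:00 >= Sat 01:00? ✓ → no.
J: end Fri 04:00 <= Thu 08:00? ✗; end Fri 04:00 >= Sat 01:00? ✗ → no.
Q: end Sat 22:00 <= Thu 08:00? ✗; end Sat 22:00 >= Sat 01:00? ✓ → no.
R: end Sat 10:00 <= Thu 08:00? ✗; end Sat 10:00 >= Sat 01:00? ✓ → no.
Result: none.

none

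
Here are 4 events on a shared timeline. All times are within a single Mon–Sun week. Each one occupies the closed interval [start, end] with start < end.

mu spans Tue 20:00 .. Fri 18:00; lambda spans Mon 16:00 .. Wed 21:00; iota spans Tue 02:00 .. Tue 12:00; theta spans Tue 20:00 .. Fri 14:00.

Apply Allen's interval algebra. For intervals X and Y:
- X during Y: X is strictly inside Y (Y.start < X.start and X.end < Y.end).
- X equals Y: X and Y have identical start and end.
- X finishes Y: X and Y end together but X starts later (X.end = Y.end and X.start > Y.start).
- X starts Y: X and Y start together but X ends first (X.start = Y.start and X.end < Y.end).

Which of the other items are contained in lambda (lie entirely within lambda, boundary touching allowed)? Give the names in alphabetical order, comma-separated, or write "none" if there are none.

Target lambda = [Mon 16:00, Wed 21:00].
iota [Tue 02:00, Tue 12:00] → during → yes.
mu [Tue 20:00, Fri 18:00] → overlapped-by → no.
theta [Tue 20:00, Fri 14:00] → overlapped-by → no.
Result: iota.

iota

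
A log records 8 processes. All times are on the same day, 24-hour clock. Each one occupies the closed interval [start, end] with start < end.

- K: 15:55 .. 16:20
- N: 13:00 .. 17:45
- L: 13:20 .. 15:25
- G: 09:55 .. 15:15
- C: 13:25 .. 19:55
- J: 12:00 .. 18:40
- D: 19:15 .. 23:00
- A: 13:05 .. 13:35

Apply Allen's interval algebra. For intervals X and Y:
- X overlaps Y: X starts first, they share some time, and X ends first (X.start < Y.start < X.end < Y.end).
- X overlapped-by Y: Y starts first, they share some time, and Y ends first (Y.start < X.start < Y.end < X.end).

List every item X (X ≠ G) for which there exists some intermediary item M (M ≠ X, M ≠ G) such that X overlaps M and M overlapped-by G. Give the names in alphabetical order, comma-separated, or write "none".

Target G = [09:55, 15:15].
Intermediaries M with M overlapped-by G: C, J, L, N.
Via C — items with X overlaps C: A, J, L, N.
Via J — items with X overlaps J: none.
Via L — items with X overlaps L: A.
Via N — items with X overlaps N: none.
Union: A, J, L, N.

A, J, L, N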